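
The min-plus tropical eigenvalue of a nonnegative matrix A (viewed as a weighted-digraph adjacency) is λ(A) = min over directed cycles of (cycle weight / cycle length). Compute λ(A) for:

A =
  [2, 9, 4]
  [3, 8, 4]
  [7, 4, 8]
λ(A) = 2

Enumerate directed cycles and compute their means (weight / length). Sample:
  cycle 0 → 0: weight = 2, length = 1, mean = 2/1 ≈ 2.000
  cycle 1 → 1: weight = 8, length = 1, mean = 8/1 ≈ 8.000
  cycle 2 → 2: weight = 8, length = 1, mean = 8/1 ≈ 8.000
  cycle 0 → 1 → 0: weight = 12, length = 2, mean = 12/2 ≈ 6.000
  cycle 0 → 2 → 0: weight = 11, length = 2, mean = 11/2 ≈ 5.500
  cycle 1 → 0 → 1: weight = 12, length = 2, mean = 12/2 ≈ 6.000
Minimum mean = 2.000, attained e.g. along the cycle 0 → 0 with weight 2 and length 1. So λ(A) = 2/1 = 2.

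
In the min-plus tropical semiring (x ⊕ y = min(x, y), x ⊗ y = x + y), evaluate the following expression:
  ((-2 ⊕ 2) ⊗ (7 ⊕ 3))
((-2 ⊕ 2) ⊗ (7 ⊕ 3)) = 1

Expand innermost to outermost. Recall ⊕ takes the minimum of its arguments and ⊗ takes their sum. Working out the expression ((-2 ⊕ 2) ⊗ (7 ⊕ 3)) gives 1.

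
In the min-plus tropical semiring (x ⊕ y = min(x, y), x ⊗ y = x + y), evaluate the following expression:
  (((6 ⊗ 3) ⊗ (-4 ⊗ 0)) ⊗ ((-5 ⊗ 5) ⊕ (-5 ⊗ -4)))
(((6 ⊗ 3) ⊗ (-4 ⊗ 0)) ⊗ ((-5 ⊗ 5) ⊕ (-5 ⊗ -4))) = -4

Expand innermost to outermost. Recall ⊕ takes the minimum of its arguments and ⊗ takes their sum. Working out the expression (((6 ⊗ 3) ⊗ (-4 ⊗ 0)) ⊗ ((-5 ⊗ 5) ⊕ (-5 ⊗ -4))) gives -4.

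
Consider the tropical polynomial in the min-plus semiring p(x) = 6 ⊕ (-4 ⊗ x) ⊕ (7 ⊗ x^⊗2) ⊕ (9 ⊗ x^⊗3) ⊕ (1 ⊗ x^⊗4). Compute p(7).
p(7) = 3

A tropical monomial a ⊗ x^⊗i evaluates to a + i · x. Evaluating each term at x = 7:
  Term 0 contributes 6 + 0 · 7 = 6
  Term 1 contributes -4 + 1 · 7 = 3
  Term 2 contributes 7 + 2 · 7 = 21
  Term 3 contributes 9 + 3 · 7 = 30
  Term 4 contributes 1 + 4 · 7 = 29
p(7) = ⊕ of these = min[6, 3, 21, 30, 29] = 3.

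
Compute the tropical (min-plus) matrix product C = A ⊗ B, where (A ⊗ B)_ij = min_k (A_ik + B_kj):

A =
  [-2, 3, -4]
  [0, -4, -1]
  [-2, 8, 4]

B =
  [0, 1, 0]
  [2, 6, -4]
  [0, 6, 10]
A ⊗ B =
  [-4, -1, -2]
  [-2, 1, -8]
  [-2, -1, -2]

Apply the min-plus product entry-by-entry:
  C[0][0] = min over k of (A[0][0] + B[0][0] = -2 + 0 = -2, A[0][1] + B[1][0] = 3 + 2 = 5, A[0][2] + B[2][0] = -4 + 0 = -4) = -4 (attained at k = 2)
  C[0][1] = min over k of (A[0][0] + B[0][1] = -2 + 1 = -1, A[0][1] + B[1][1] = 3 + 6 = 9, A[0][2] + B[2][1] = -4 + 6 = 2) = -1 (attained at k = 0)
  C[0][2] = min over k of (A[0][0] + B[0][2] = -2 + 0 = -2, A[0][1] + B[1][2] = 3 + -4 = -1, A[0][2] + B[2][2] = -4 + 10 = 6) = -2 (attained at k = 0)
  C[1][0] = min over k of (A[1][0] + B[0][0] = 0 + 0 = 0, A[1][1] + B[1][0] = -4 + 2 = -2, A[1][2] + B[2][0] = -1 + 0 = -1) = -2 (attained at k = 1)
  C[1][1] = min over k of (A[1][0] + B[0][1] = 0 + 1 = 1, A[1][1] + B[1][1] = -4 + 6 = 2, A[1][2] + B[2][1] = -1 + 6 = 5) = 1 (attained at k = 0)
  C[1][2] = min over k of (A[1][0] + B[0][2] = 0 + 0 = 0, A[1][1] + B[1][2] = -4 + -4 = -8, A[1][2] + B[2][2] = -1 + 10 = 9) = -8 (attained at k = 1)
  C[2][0] = min over k of (A[2][0] + B[0][0] = -2 + 0 = -2, A[2][1] + B[1][0] = 8 + 2 = 10, A[2][2] + B[2][0] = 4 + 0 = 4) = -2 (attained at k = 0)
  C[2][1] = min over k of (A[2][0] + B[0][1] = -2 + 1 = -1, A[2][1] + B[1][1] = 8 + 6 = 14, A[2][2] + B[2][1] = 4 + 6 = 10) = -1 (attained at k = 0)
  C[2][2] = min over k of (A[2][0] + B[0][2] = -2 + 0 = -2, A[2][1] + B[1][2] = 8 + -4 = 4, A[2][2] + B[2][2] = 4 + 10 = 14) = -2 (attained at k = 0)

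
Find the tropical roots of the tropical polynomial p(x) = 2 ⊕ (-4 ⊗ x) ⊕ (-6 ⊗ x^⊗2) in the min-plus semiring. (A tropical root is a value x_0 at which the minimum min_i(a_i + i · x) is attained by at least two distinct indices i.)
Roots: {2, 6}

Each tropical root is a break point of the lower envelope of the lines y = a_i + i · x (there are 3 lines, with slopes 0, 1, ..., 2). Only the lines that attain the minimum somewhere contribute to roots; other lines are dominated. Here the surviving (envelope) indices are i = 2, i = 1, i = 0.
Intersections between consecutive envelope lines give the roots: for adjacent envelope indices i < j the intersection is x = (a_i − a_j) / (j − i). Reading off the sorted break points: {2, 6}.
Verification: at each break x_0, at least two indices attain the minimum of min_i(a_i + i · x_0).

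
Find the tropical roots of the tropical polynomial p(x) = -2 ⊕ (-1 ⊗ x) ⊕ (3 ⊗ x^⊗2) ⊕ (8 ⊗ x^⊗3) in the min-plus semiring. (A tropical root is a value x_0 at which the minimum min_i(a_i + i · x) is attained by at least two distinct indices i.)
Roots: {-5, -4, -1}

Each tropical root is a break point of the lower envelope of the lines y = a_i + i · x (there are 4 lines, with slopes 0, 1, ..., 3). Only the lines that attain the minimum somewhere contribute to roots; other lines are dominated. Here the surviving (envelope) indices are i = 3, i = 2, i = 1, i = 0.
Intersections between consecutive envelope lines give the roots: for adjacent envelope indices i < j the intersection is x = (a_i − a_j) / (j − i). Reading off the sorted break points: {-5, -4, -1}.
Verification: at each break x_0, at least two indices attain the minimum of min_i(a_i + i · x_0).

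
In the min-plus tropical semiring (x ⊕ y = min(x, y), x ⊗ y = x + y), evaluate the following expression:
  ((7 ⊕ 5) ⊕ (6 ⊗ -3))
((7 ⊕ 5) ⊕ (6 ⊗ -3)) = 3

Expand innermost to outermost. Recall ⊕ takes the minimum of its arguments and ⊗ takes their sum. Working out the expression ((7 ⊕ 5) ⊕ (6 ⊗ -3)) gives 3.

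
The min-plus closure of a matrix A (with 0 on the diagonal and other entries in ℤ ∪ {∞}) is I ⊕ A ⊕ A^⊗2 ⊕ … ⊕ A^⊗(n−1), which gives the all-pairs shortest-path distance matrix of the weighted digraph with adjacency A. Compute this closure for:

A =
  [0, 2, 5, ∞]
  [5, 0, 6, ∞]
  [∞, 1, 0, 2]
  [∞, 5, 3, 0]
Closure =
  [0, 2, 5, 7]
  [5, 0, 6, 8]
  [6, 1, 0, 2]
  [9, 4, 3, 0]

This is the Floyd-Warshall all-pairs shortest-path computation. For each intermediate vertex k = 0, 1, …, 3, update dist[i][j] ← min(dist[i][j], dist[i][k] + dist[k][j]). The final matrix gives, for each (i, j), the minimum total weight of any directed path from i to j (possibly empty when i = j).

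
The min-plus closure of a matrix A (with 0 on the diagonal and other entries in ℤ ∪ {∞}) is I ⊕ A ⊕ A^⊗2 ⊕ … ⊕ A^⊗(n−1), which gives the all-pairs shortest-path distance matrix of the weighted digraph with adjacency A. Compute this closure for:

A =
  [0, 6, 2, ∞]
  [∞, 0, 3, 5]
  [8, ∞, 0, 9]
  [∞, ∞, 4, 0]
Closure =
  [0, 6, 2, 11]
  [11, 0, 3, 5]
  [8, 14, 0, 9]
  [12, 18, 4, 0]

This is the Floyd-Warshall all-pairs shortest-path computation. For each intermediate vertex k = 0, 1, …, 3, update dist[i][j] ← min(dist[i][j], dist[i][k] + dist[k][j]). The final matrix gives, for each (i, j), the minimum total weight of any directed path from i to j (possibly empty when i = j).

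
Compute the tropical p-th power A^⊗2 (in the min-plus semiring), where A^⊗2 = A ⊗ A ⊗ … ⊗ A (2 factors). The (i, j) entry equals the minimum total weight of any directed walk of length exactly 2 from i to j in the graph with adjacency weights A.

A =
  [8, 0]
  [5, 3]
A^⊗2 =
  [5, 3]
  [8, 5]

Each entry (A^⊗2)_ij equals the minimum over all length-2 walks i = v_0 → v_1 → … → v_2 = j of Σ_t A[v_t][v_{t+1}]. For example, for (i, j) = (0, 1) we minimise over 2 possible intermediate vertex sequences; the minimum is 3, attained along the walk 0 → 1 → 1.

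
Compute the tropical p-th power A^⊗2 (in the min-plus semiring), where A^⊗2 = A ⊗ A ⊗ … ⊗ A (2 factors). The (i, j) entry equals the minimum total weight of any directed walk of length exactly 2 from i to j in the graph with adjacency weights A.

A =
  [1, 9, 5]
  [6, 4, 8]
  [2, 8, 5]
A^⊗2 =
  [2, 10, 6]
  [7, 8, 11]
  [3, 11, 7]

Each entry (A^⊗2)_ij equals the minimum over all length-2 walks i = v_0 → v_1 → … → v_2 = j of Σ_t A[v_t][v_{t+1}]. For example, for (i, j) = (0, 2) we minimise over 3 possible intermediate vertex sequences; the minimum is 6, attained along the walk 0 → 0 → 2.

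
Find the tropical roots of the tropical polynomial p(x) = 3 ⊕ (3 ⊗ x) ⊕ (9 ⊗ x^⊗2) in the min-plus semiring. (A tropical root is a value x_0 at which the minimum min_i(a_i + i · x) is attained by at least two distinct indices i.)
Roots: {-6, 0}

Each tropical root is a break point of the lower envelope of the lines y = a_i + i · x (there are 3 lines, with slopes 0, 1, ..., 2). Only the lines that attain the minimum somewhere contribute to roots; other lines are dominated. Here the surviving (envelope) indices are i = 2, i = 1, i = 0.
Intersections between consecutive envelope lines give the roots: for adjacent envelope indices i < j the intersection is x = (a_i − a_j) / (j − i). Reading off the sorted break points: {-6, 0}.
Verification: at each break x_0, at least two indices attain the minimum of min_i(a_i + i · x_0).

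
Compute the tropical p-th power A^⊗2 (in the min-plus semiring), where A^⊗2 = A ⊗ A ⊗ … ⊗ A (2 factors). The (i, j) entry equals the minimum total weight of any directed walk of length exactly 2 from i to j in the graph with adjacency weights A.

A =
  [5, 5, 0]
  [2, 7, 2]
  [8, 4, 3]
A^⊗2 =
  [7, 4, 3]
  [7, 6, 2]
  [6, 7, 6]

Each entry (A^⊗2)_ij equals the minimum over all length-2 walks i = v_0 → v_1 → … → v_2 = j of Σ_t A[v_t][v_{t+1}]. For example, for (i, j) = (0, 2) we minimise over 3 possible intermediate vertex sequences; the minimum is 3, attained along the walk 0 → 2 → 2.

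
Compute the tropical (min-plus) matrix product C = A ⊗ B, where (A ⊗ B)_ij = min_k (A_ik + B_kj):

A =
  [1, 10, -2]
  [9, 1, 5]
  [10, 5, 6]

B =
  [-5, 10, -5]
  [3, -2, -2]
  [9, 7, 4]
A ⊗ B =
  [-4, 5, -4]
  [4, -1, -1]
  [5, 3, 3]

Apply the min-plus product entry-by-entry:
  C[0][0] = min over k of (A[0][0] + B[0][0] = 1 + -5 = -4, A[0][1] + B[1][0] = 10 + 3 = 13, A[0][2] + B[2][0] = -2 + 9 = 7) = -4 (attained at k = 0)
  C[0][1] = min over k of (A[0][0] + B[0][1] = 1 + 10 = 11, A[0][1] + B[1][1] = 10 + -2 = 8, A[0][2] + B[2][1] = -2 + 7 = 5) = 5 (attained at k = 2)
  C[0][2] = min over k of (A[0][0] + B[0][2] = 1 + -5 = -4, A[0][1] + B[1][2] = 10 + -2 = 8, A[0][2] + B[2][2] = -2 + 4 = 2) = -4 (attained at k = 0)
  C[1][0] = min over k of (A[1][0] + B[0][0] = 9 + -5 = 4, A[1][1] + B[1][0] = 1 + 3 = 4, A[1][2] + B[2][0] = 5 + 9 = 14) = 4 (attained at k = 0)
  C[1][1] = min over k of (A[1][0] + B[0][1] = 9 + 10 = 19, A[1][1] + B[1][1] = 1 + -2 = -1, A[1][2] + B[2][1] = 5 + 7 = 12) = -1 (attained at k = 1)
  C[1][2] = min over k of (A[1][0] + B[0][2] = 9 + -5 = 4, A[1][1] + B[1][2] = 1 + -2 = -1, A[1][2] + B[2][2] = 5 + 4 = 9) = -1 (attained at k = 1)
  C[2][0] = min over k of (A[2][0] + B[0][0] = 10 + -5 = 5, A[2][1] + B[1][0] = 5 + 3 = 8, A[2][2] + B[2][0] = 6 + 9 = 15) = 5 (attained at k = 0)
  C[2][1] = min over k of (A[2][0] + B[0][1] = 10 + 10 = 20, A[2][1] + B[1][1] = 5 + -2 = 3, A[2][2] + B[2][1] = 6 + 7 = 13) = 3 (attained at k = 1)
  C[2][2] = min over k of (A[2][0] + B[0][2] = 10 + -5 = 5, A[2][1] + B[1][2] = 5 + -2 = 3, A[2][2] + B[2][2] = 6 + 4 = 10) = 3 (attained at k = 1)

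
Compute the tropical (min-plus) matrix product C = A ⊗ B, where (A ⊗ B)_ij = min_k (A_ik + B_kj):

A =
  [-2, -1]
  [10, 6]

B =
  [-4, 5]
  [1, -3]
A ⊗ B =
  [-6, -4]
  [6, 3]

Apply the min-plus product entry-by-entry:
  C[0][0] = min over k of (A[0][0] + B[0][0] = -2 + -4 = -6, A[0][1] + B[1][0] = -1 + 1 = 0) = -6 (attained at k = 0)
  C[0][1] = min over k of (A[0][0] + B[0][1] = -2 + 5 = 3, A[0][1] + B[1][1] = -1 + -3 = -4) = -4 (attained at k = 1)
  C[1][0] = min over k of (A[1][0] + B[0][0] = 10 + -4 = 6, A[1][1] + B[1][0] = 6 + 1 = 7) = 6 (attained at k = 0)
  C[1][1] = min over k of (A[1][0] + B[0][1] = 10 + 5 = 15, A[1][1] + B[1][1] = 6 + -3 = 3) = 3 (attained at k = 1)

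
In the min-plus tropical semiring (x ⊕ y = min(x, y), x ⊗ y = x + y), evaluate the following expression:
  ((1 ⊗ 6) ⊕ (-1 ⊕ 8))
((1 ⊗ 6) ⊕ (-1 ⊕ 8)) = -1

Expand innermost to outermost. Recall ⊕ takes the minimum of its arguments and ⊗ takes their sum. Working out the expression ((1 ⊗ 6) ⊕ (-1 ⊕ 8)) gives -1.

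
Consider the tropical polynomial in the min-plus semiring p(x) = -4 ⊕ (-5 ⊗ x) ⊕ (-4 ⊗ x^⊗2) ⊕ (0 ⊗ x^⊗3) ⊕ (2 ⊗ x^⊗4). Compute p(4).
p(4) = -4

A tropical monomial a ⊗ x^⊗i evaluates to a + i · x. Evaluating each term at x = 4:
  Term 0 contributes -4 + 0 · 4 = -4
  Term 1 contributes -5 + 1 · 4 = -1
  Term 2 contributes -4 + 2 · 4 = 4
  Term 3 contributes 0 + 3 · 4 = 12
  Term 4 contributes 2 + 4 · 4 = 18
p(4) = ⊕ of these = min[-4, -1, 4, 12, 18] = -4.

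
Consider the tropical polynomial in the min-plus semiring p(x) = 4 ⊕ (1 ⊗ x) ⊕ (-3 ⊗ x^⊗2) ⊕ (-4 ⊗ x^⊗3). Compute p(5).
p(5) = 4

A tropical monomial a ⊗ x^⊗i evaluates to a + i · x. Evaluating each term at x = 5:
  Term 0 contributes 4 + 0 · 5 = 4
  Term 1 contributes 1 + 1 · 5 = 6
  Term 2 contributes -3 + 2 · 5 = 7
  Term 3 contributes -4 + 3 · 5 = 11
p(5) = ⊕ of these = min[4, 6, 7, 11] = 4.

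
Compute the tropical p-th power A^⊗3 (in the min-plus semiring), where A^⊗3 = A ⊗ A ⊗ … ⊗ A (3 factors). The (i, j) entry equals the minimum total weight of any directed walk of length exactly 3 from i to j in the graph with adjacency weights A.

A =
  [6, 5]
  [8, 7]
A^⊗3 =
  [18, 17]
  [20, 19]

Each entry (A^⊗3)_ij equals the minimum over all length-3 walks i = v_0 → v_1 → … → v_3 = j of Σ_t A[v_t][v_{t+1}]. For example, for (i, j) = (0, 1) we minimise over 4 possible intermediate vertex sequences; the minimum is 17, attained along the walk 0 → 0 → 0 → 1.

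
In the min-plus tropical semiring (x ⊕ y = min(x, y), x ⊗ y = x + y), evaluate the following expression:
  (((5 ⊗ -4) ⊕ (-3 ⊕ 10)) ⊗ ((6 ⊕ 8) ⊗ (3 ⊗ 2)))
(((5 ⊗ -4) ⊕ (-3 ⊕ 10)) ⊗ ((6 ⊕ 8) ⊗ (3 ⊗ 2))) = 8

Expand innermost to outermost. Recall ⊕ takes the minimum of its arguments and ⊗ takes their sum. Working out the expression (((5 ⊗ -4) ⊕ (-3 ⊕ 10)) ⊗ ((6 ⊕ 8) ⊗ (3 ⊗ 2))) gives 8.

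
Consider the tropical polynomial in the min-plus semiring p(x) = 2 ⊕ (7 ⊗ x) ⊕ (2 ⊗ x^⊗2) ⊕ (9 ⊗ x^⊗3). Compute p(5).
p(5) = 2

A tropical monomial a ⊗ x^⊗i evaluates to a + i · x. Evaluating each term at x = 5:
  Term 0 contributes 2 + 0 · 5 = 2
  Term 1 contributes 7 + 1 · 5 = 12
  Term 2 contributes 2 + 2 · 5 = 12
  Term 3 contributes 9 + 3 · 5 = 24
p(5) = ⊕ of these = min[2, 12, 12, 24] = 2.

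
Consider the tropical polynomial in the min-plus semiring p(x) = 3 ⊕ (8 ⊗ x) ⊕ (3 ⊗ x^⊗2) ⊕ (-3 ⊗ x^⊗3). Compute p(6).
p(6) = 3

A tropical monomial a ⊗ x^⊗i evaluates to a + i · x. Evaluating each term at x = 6:
  Term 0 contributes 3 + 0 · 6 = 3
  Term 1 contributes 8 + 1 · 6 = 14
  Term 2 contributes 3 + 2 · 6 = 15
  Term 3 contributes -3 + 3 · 6 = 15
p(6) = ⊕ of these = min[3, 14, 15, 15] = 3.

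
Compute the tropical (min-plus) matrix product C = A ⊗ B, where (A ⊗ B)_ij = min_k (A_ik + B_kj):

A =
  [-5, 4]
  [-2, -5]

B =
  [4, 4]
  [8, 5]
A ⊗ B =
  [-1, -1]
  [2, 0]

Apply the min-plus product entry-by-entry:
  C[0][0] = min over k of (A[0][0] + B[0][0] = -5 + 4 = -1, A[0][1] + B[1][0] = 4 + 8 = 12) = -1 (attained at k = 0)
  C[0][1] = min over k of (A[0][0] + B[0][1] = -5 + 4 = -1, A[0][1] + B[1][1] = 4 + 5 = 9) = -1 (attained at k = 0)
  C[1][0] = min over k of (A[1][0] + B[0][0] = -2 + 4 = 2, A[1][1] + B[1][0] = -5 + 8 = 3) = 2 (attained at k = 0)
  C[1][1] = min over k of (A[1][0] + B[0][1] = -2 + 4 = 2, A[1][1] + B[1][1] = -5 + 5 = 0) = 0 (attained at k = 1)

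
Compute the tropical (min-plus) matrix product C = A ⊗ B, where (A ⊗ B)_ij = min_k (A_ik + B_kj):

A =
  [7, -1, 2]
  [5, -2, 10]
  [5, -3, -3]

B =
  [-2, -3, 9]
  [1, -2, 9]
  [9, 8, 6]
A ⊗ B =
  [0, -3, 8]
  [-1, -4, 7]
  [-2, -5, 3]

Apply the min-plus product entry-by-entry:
  C[0][0] = min over k of (A[0][0] + B[0][0] = 7 + -2 = 5, A[0][1] + B[1][0] = -1 + 1 = 0, A[0][2] + B[2][0] = 2 + 9 = 11) = 0 (attained at k = 1)
  C[0][1] = min over k of (A[0][0] + B[0][1] = 7 + -3 = 4, A[0][1] + B[1][1] = -1 + -2 = -3, A[0][2] + B[2][1] = 2 + 8 = 10) = -3 (attained at k = 1)
  C[0][2] = min over k of (A[0][0] + B[0][2] = 7 + 9 = 16, A[0][1] + B[1][2] = -1 + 9 = 8, A[0][2] + B[2][2] = 2 + 6 = 8) = 8 (attained at k = 1)
  C[1][0] = min over k of (A[1][0] + B[0][0] = 5 + -2 = 3, A[1][1] + B[1][0] = -2 + 1 = -1, A[1][2] + B[2][0] = 10 + 9 = 19) = -1 (attained at k = 1)
  C[1][1] = min over k of (A[1][0] + B[0][1] = 5 + -3 = 2, A[1][1] + B[1][1] = -2 + -2 = -4, A[1][2] + B[2][1] = 10 + 8 = 18) = -4 (attained at k = 1)
  C[1][2] = min over k of (A[1][0] + B[0][2] = 5 + 9 = 14, A[1][1] + B[1][2] = -2 + 9 = 7, A[1][2] + B[2][2] = 10 + 6 = 16) = 7 (attained at k = 1)
  C[2][0] = min over k of (A[2][0] + B[0][0] = 5 + -2 = 3, A[2][1] + B[1][0] = -3 + 1 = -2, A[2][2] + B[2][0] = -3 + 9 = 6) = -2 (attained at k = 1)
  C[2][1] = min over k of (A[2][0] + B[0][1] = 5 + -3 = 2, A[2][1] + B[1][1] = -3 + -2 = -5, A[2][2] + B[2][1] = -3 + 8 = 5) = -5 (attained at k = 1)
  C[2][2] = min over k of (A[2][0] + B[0][2] = 5 + 9 = 14, A[2][1] + B[1][2] = -3 + 9 = 6, A[2][2] + B[2][2] = -3 + 6 = 3) = 3 (attained at k = 2)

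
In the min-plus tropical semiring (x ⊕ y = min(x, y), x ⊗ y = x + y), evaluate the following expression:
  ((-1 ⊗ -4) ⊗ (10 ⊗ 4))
((-1 ⊗ -4) ⊗ (10 ⊗ 4)) = 9

Expand innermost to outermost. Recall ⊕ takes the minimum of its arguments and ⊗ takes their sum. Working out the expression ((-1 ⊗ -4) ⊗ (10 ⊗ 4)) gives 9.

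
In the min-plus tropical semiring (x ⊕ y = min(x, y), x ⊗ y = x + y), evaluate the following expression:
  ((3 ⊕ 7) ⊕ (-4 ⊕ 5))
((3 ⊕ 7) ⊕ (-4 ⊕ 5)) = -4

Expand innermost to outermost. Recall ⊕ takes the minimum of its arguments and ⊗ takes their sum. Working out the expression ((3 ⊕ 7) ⊕ (-4 ⊕ 5)) gives -4.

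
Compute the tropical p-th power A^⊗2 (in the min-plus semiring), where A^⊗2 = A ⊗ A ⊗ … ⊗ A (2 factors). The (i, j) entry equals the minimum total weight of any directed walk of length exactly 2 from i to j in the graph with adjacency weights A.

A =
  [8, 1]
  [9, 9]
A^⊗2 =
  [10, 9]
  [17, 10]

Each entry (A^⊗2)_ij equals the minimum over all length-2 walks i = v_0 → v_1 → … → v_2 = j of Σ_t A[v_t][v_{t+1}]. For example, for (i, j) = (0, 1) we minimise over 2 possible intermediate vertex sequences; the minimum is 9, attained along the walk 0 → 0 → 1.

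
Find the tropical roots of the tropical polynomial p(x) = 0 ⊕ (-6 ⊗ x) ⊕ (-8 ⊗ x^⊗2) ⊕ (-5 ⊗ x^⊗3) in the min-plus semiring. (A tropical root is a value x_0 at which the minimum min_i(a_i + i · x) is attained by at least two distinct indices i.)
Roots: {-3, 2, 6}

Each tropical root is a break point of the lower envelope of the lines y = a_i + i · x (there are 4 lines, with slopes 0, 1, ..., 3). Only the lines that attain the minimum somewhere contribute to roots; other lines are dominated. Here the surviving (envelope) indices are i = 3, i = 2, i = 1, i = 0.
Intersections between consecutive envelope lines give the roots: for adjacent envelope indices i < j the intersection is x = (a_i − a_j) / (j − i). Reading off the sorted break points: {-3, 2, 6}.
Verification: at each break x_0, at least two indices attain the minimum of min_i(a_i + i · x_0).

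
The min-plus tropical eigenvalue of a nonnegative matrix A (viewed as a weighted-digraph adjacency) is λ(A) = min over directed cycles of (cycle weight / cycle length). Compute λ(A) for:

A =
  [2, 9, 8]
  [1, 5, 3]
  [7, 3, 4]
λ(A) = 2

Enumerate directed cycles and compute their means (weight / length). Sample:
  cycle 0 → 0: weight = 2, length = 1, mean = 2/1 ≈ 2.000
  cycle 1 → 1: weight = 5, length = 1, mean = 5/1 ≈ 5.000
  cycle 2 → 2: weight = 4, length = 1, mean = 4/1 ≈ 4.000
  cycle 0 → 1 → 0: weight = 10, length = 2, mean = 10/2 ≈ 5.000
  cycle 0 → 2 → 0: weight = 15, length = 2, mean = 15/2 ≈ 7.500
  cycle 1 → 0 → 1: weight = 10, length = 2, mean = 10/2 ≈ 5.000
Minimum mean = 2.000, attained e.g. along the cycle 0 → 0 with weight 2 and length 1. So λ(A) = 2/1 = 2.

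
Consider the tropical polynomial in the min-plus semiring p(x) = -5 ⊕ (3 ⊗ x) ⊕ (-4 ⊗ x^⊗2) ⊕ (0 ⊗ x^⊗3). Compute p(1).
p(1) = -5

A tropical monomial a ⊗ x^⊗i evaluates to a + i · x. Evaluating each term at x = 1:
  Term 0 contributes -5 + 0 · 1 = -5
  Term 1 contributes 3 + 1 · 1 = 4
  Term 2 contributes -4 + 2 · 1 = -2
  Term 3 contributes 0 + 3 · 1 = 3
p(1) = ⊕ of these = min[-5, 4, -2, 3] = -5.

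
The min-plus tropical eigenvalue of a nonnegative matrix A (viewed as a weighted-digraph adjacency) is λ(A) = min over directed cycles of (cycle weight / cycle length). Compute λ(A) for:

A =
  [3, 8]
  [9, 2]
λ(A) = 2

Enumerate directed cycles and compute their means (weight / length). Sample:
  cycle 0 → 0: weight = 3, length = 1, mean = 3/1 ≈ 3.000
  cycle 1 → 1: weight = 2, length = 1, mean = 2/1 ≈ 2.000
  cycle 0 → 1 → 0: weight = 17, length = 2, mean = 17/2 ≈ 8.500
  cycle 1 → 0 → 1: weight = 17, length = 2, mean = 17/2 ≈ 8.500
Minimum mean = 2.000, attained e.g. along the cycle 1 → 1 with weight 2 and length 1. So λ(A) = 2/1 = 2.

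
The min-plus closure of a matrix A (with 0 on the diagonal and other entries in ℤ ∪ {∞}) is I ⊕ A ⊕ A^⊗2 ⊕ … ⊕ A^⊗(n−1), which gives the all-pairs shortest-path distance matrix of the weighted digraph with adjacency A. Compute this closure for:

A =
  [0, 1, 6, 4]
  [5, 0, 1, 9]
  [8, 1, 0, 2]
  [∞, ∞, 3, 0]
Closure =
  [0, 1, 2, 4]
  [5, 0, 1, 3]
  [6, 1, 0, 2]
  [9, 4, 3, 0]

This is the Floyd-Warshall all-pairs shortest-path computation. For each intermediate vertex k = 0, 1, …, 3, update dist[i][j] ← min(dist[i][j], dist[i][k] + dist[k][j]). The final matrix gives, for each (i, j), the minimum total weight of any directed path from i to j (possibly empty when i = j).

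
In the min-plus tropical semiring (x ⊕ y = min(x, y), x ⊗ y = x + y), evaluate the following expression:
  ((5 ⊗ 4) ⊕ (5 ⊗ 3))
((5 ⊗ 4) ⊕ (5 ⊗ 3)) = 8

Expand innermost to outermost. Recall ⊕ takes the minimum of its arguments and ⊗ takes their sum. Working out the expression ((5 ⊗ 4) ⊕ (5 ⊗ 3)) gives 8.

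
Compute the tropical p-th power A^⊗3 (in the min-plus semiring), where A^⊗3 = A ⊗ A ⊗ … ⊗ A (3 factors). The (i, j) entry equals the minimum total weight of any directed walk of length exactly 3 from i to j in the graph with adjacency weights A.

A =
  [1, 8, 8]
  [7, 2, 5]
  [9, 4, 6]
A^⊗3 =
  [3, 10, 10]
  [9, 6, 9]
  [11, 8, 11]

Each entry (A^⊗3)_ij equals the minimum over all length-3 walks i = v_0 → v_1 → … → v_3 = j of Σ_t A[v_t][v_{t+1}]. For example, for (i, j) = (0, 2) we minimise over 9 possible intermediate vertex sequences; the minimum is 10, attained along the walk 0 → 0 → 0 → 2.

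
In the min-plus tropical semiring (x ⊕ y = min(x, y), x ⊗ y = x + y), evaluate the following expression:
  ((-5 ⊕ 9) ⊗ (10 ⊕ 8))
((-5 ⊕ 9) ⊗ (10 ⊕ 8)) = 3

Expand innermost to outermost. Recall ⊕ takes the minimum of its arguments and ⊗ takes their sum. Working out the expression ((-5 ⊕ 9) ⊗ (10 ⊕ 8)) gives 3.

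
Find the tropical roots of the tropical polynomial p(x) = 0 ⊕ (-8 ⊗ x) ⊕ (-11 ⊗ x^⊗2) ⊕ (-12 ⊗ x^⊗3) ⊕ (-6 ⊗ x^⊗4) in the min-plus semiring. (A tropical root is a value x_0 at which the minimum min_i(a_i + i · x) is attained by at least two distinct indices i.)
Roots: {-6, 1, 3, 8}

Each tropical root is a break point of the lower envelope of the lines y = a_i + i · x (there are 5 lines, with slopes 0, 1, ..., 4). Only the lines that attain the minimum somewhere contribute to roots; other lines are dominated. Here the surviving (envelope) indices are i = 4, i = 3, i = 2, i = 1, i = 0.
Intersections between consecutive envelope lines give the roots: for adjacent envelope indices i < j the intersection is x = (a_i − a_j) / (j − i). Reading off the sorted break points: {-6, 1, 3, 8}.
Verification: at each break x_0, at least two indices attain the minimum of min_i(a_i + i · x_0).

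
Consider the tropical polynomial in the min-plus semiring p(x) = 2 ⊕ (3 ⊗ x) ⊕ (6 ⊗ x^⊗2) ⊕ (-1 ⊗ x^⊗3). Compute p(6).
p(6) = 2

A tropical monomial a ⊗ x^⊗i evaluates to a + i · x. Evaluating each term at x = 6:
  Term 0 contributes 2 + 0 · 6 = 2
  Term 1 contributes 3 + 1 · 6 = 9
  Term 2 contributes 6 + 2 · 6 = 18
  Term 3 contributes -1 + 3 · 6 = 17
p(6) = ⊕ of these = min[2, 9, 18, 17] = 2.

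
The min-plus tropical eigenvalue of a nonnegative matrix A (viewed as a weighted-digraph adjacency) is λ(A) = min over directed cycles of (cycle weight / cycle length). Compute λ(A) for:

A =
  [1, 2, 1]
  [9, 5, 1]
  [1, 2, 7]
λ(A) = 1

Enumerate directed cycles and compute their means (weight / length). Sample:
  cycle 0 → 0: weight = 1, length = 1, mean = 1/1 ≈ 1.000
  cycle 1 → 1: weight = 5, length = 1, mean = 5/1 ≈ 5.000
  cycle 2 → 2: weight = 7, length = 1, mean = 7/1 ≈ 7.000
  cycle 0 → 1 → 0: weight = 11, length = 2, mean = 11/2 ≈ 5.500
  cycle 0 → 2 → 0: weight = 2, length = 2, mean = 2/2 ≈ 1.000
  cycle 1 → 0 → 1: weight = 11, length = 2, mean = 11/2 ≈ 5.500
Minimum mean = 1.000, attained e.g. along the cycle 0 → 0 with weight 1 and length 1. So λ(A) = 1/1 = 1.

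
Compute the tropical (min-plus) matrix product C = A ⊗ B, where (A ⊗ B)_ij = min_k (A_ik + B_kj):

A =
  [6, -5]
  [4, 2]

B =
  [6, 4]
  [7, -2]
A ⊗ B =
  [2, -7]
  [9, 0]

Apply the min-plus product entry-by-entry:
  C[0][0] = min over k of (A[0][0] + B[0][0] = 6 + 6 = 12, A[0][1] + B[1][0] = -5 + 7 = 2) = 2 (attained at k = 1)
  C[0][1] = min over k of (A[0][0] + B[0][1] = 6 + 4 = 10, A[0][1] + B[1][1] = -5 + -2 = -7) = -7 (attained at k = 1)
  C[1][0] = min over k of (A[1][0] + B[0][0] = 4 + 6 = 10, A[1][1] + B[1][0] = 2 + 7 = 9) = 9 (attained at k = 1)
  C[1][1] = min over k of (A[1][0] + B[0][1] = 4 + 4 = 8, A[1][1] + B[1][1] = 2 + -2 = 0) = 0 (attained at k = 1)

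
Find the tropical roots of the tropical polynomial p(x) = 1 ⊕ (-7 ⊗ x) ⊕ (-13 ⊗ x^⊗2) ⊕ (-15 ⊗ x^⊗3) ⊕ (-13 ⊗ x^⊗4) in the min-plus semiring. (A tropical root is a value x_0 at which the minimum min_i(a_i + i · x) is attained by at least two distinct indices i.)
Roots: {-2, 2, 6, 8}

Each tropical root is a break point of the lower envelope of the lines y = a_i + i · x (there are 5 lines, with slopes 0, 1, ..., 4). Only the lines that attain the minimum somewhere contribute to roots; other lines are dominated. Here the surviving (envelope) indices are i = 4, i = 3, i = 2, i = 1, i = 0.
Intersections between consecutive envelope lines give the roots: for adjacent envelope indices i < j the intersection is x = (a_i − a_j) / (j − i). Reading off the sorted break points: {-2, 2, 6, 8}.
Verification: at each break x_0, at least two indices attain the minimum of min_i(a_i + i · x_0).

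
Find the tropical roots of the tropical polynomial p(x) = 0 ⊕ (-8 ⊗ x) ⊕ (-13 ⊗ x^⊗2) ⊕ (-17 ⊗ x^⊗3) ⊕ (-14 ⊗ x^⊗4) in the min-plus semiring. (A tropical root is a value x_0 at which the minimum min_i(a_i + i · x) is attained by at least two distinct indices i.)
Roots: {-3, 4, 5, 8}

Each tropical root is a break point of the lower envelope of the lines y = a_i + i · x (there are 5 lines, with slopes 0, 1, ..., 4). Only the lines that attain the minimum somewhere contribute to roots; other lines are dominated. Here the surviving (envelope) indices are i = 4, i = 3, i = 2, i = 1, i = 0.
Intersections between consecutive envelope lines give the roots: for adjacent envelope indices i < j the intersection is x = (a_i − a_j) / (j − i). Reading off the sorted break points: {-3, 4, 5, 8}.
Verification: at each break x_0, at least two indices attain the minimum of min_i(a_i + i · x_0).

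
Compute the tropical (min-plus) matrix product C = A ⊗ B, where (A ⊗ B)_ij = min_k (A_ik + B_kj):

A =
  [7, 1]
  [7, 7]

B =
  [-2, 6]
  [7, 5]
A ⊗ B =
  [5, 6]
  [5, 12]

Apply the min-plus product entry-by-entry:
  C[0][0] = min over k of (A[0][0] + B[0][0] = 7 + -2 = 5, A[0][1] + B[1][0] = 1 + 7 = 8) = 5 (attained at k = 0)
  C[0][1] = min over k of (A[0][0] + B[0][1] = 7 + 6 = 13, A[0][1] + B[1][1] = 1 + 5 = 6) = 6 (attained at k = 1)
  C[1][0] = min over k of (A[1][0] + B[0][0] = 7 + -2 = 5, A[1][1] + B[1][0] = 7 + 7 = 14) = 5 (attained at k = 0)
  C[1][1] = min over k of (A[1][0] + B[0][1] = 7 + 6 = 13, A[1][1] + B[1][1] = 7 + 5 = 12) = 12 (attained at k = 1)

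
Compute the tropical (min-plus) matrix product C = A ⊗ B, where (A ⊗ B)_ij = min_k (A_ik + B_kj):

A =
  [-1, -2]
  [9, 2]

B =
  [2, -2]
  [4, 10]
A ⊗ B =
  [1, -3]
  [6, 7]

Apply the min-plus product entry-by-entry:
  C[0][0] = min over k of (A[0][0] + B[0][0] = -1 + 2 = 1, A[0][1] + B[1][0] = -2 + 4 = 2) = 1 (attained at k = 0)
  C[0][1] = min over k of (A[0][0] + B[0][1] = -1 + -2 = -3, A[0][1] + B[1][1] = -2 + 10 = 8) = -3 (attained at k = 0)
  C[1][0] = min over k of (A[1][0] + B[0][0] = 9 + 2 = 11, A[1][1] + B[1][0] = 2 + 4 = 6) = 6 (attained at k = 1)
  C[1][1] = min over k of (A[1][0] + B[0][1] = 9 + -2 = 7, A[1][1] + B[1][1] = 2 + 10 = 12) = 7 (attained at k = 0)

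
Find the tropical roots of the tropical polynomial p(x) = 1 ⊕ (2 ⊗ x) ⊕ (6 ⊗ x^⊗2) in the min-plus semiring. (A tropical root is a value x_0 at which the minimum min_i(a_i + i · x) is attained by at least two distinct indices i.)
Roots: {-4, -1}

Each tropical root is a break point of the lower envelope of the lines y = a_i + i · x (there are 3 lines, with slopes 0, 1, ..., 2). Only the lines that attain the minimum somewhere contribute to roots; other lines are dominated. Here the surviving (envelope) indices are i = 2, i = 1, i = 0.
Intersections between consecutive envelope lines give the roots: for adjacent envelope indices i < j the intersection is x = (a_i − a_j) / (j − i). Reading off the sorted break points: {-4, -1}.
Verification: at each break x_0, at least two indices attain the minimum of min_i(a_i + i · x_0).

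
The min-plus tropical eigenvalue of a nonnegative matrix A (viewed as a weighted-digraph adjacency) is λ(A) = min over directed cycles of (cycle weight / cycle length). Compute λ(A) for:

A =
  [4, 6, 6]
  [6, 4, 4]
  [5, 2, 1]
λ(A) = 1

Enumerate directed cycles and compute their means (weight / length). Sample:
  cycle 0 → 0: weight = 4, length = 1, mean = 4/1 ≈ 4.000
  cycle 1 → 1: weight = 4, length = 1, mean = 4/1 ≈ 4.000
  cycle 2 → 2: weight = 1, length = 1, mean = 1/1 ≈ 1.000
  cycle 0 → 1 → 0: weight = 12, length = 2, mean = 12/2 ≈ 6.000
  cycle 0 → 2 → 0: weight = 11, length = 2, mean = 11/2 ≈ 5.500
  cycle 1 → 0 → 1: weight = 12, length = 2, mean = 12/2 ≈ 6.000
Minimum mean = 1.000, attained e.g. along the cycle 2 → 2 with weight 1 and length 1. So λ(A) = 1/1 = 1.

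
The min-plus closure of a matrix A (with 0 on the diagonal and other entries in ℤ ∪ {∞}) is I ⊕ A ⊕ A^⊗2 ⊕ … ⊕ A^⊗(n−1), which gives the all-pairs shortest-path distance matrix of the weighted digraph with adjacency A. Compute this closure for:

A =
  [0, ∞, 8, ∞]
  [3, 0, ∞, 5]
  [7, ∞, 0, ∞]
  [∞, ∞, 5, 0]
Closure =
  [0, ∞, 8, ∞]
  [3, 0, 10, 5]
  [7, ∞, 0, ∞]
  [12, ∞, 5, 0]

This is the Floyd-Warshall all-pairs shortest-path computation. For each intermediate vertex k = 0, 1, …, 3, update dist[i][j] ← min(dist[i][j], dist[i][k] + dist[k][j]). The final matrix gives, for each (i, j), the minimum total weight of any directed path from i to j (possibly empty when i = j).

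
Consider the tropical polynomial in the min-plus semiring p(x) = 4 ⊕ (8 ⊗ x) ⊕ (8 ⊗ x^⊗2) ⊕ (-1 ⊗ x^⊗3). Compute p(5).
p(5) = 4

A tropical monomial a ⊗ x^⊗i evaluates to a + i · x. Evaluating each term at x = 5:
  Term 0 contributes 4 + 0 · 5 = 4
  Term 1 contributes 8 + 1 · 5 = 13
  Term 2 contributes 8 + 2 · 5 = 18
  Term 3 contributes -1 + 3 · 5 = 14
p(5) = ⊕ of these = min[4, 13, 18, 14] = 4.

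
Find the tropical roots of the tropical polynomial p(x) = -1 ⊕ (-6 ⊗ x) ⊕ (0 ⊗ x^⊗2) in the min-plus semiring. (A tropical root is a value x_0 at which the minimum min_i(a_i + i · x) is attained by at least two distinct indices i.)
Roots: {-6, 5}

Each tropical root is a break point of the lower envelope of the lines y = a_i + i · x (there are 3 lines, with slopes 0, 1, ..., 2). Only the lines that attain the minimum somewhere contribute to roots; other lines are dominated. Here the surviving (envelope) indices are i = 2, i = 1, i = 0.
Intersections between consecutive envelope lines give the roots: for adjacent envelope indices i < j the intersection is x = (a_i − a_j) / (j − i). Reading off the sorted break points: {-6, 5}.
Verification: at each break x_0, at least two indices attain the minimum of min_i(a_i + i · x_0).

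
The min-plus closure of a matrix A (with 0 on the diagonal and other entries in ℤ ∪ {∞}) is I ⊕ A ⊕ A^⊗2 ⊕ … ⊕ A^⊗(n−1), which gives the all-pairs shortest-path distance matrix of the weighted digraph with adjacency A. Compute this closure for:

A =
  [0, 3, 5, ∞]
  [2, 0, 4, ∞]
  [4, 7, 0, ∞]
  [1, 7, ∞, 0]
Closure =
  [0, 3, 5, ∞]
  [2, 0, 4, ∞]
  [4, 7, 0, ∞]
  [1, 4, 6, 0]

This is the Floyd-Warshall all-pairs shortest-path computation. For each intermediate vertex k = 0, 1, …, 3, update dist[i][j] ← min(dist[i][j], dist[i][k] + dist[k][j]). The final matrix gives, for each (i, j), the minimum total weight of any directed path from i to j (possibly empty when i = j).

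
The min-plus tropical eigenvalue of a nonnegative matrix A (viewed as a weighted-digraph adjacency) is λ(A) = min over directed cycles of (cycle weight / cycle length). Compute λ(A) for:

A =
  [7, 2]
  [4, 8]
λ(A) = 3

Enumerate directed cycles and compute their means (weight / length). Sample:
  cycle 0 → 0: weight = 7, length = 1, mean = 7/1 ≈ 7.000
  cycle 1 → 1: weight = 8, length = 1, mean = 8/1 ≈ 8.000
  cycle 0 → 1 → 0: weight = 6, length = 2, mean = 6/2 ≈ 3.000
  cycle 1 → 0 → 1: weight = 6, length = 2, mean = 6/2 ≈ 3.000
Minimum mean = 3.000, attained e.g. along the cycle 0 → 1 → 0 with weight 6 and length 2. So λ(A) = 6/2 = 3.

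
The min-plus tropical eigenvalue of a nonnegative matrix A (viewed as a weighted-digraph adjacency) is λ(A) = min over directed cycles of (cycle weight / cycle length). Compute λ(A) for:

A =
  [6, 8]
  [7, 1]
λ(A) = 1

Enumerate directed cycles and compute their means (weight / length). Sample:
  cycle 0 → 0: weight = 6, length = 1, mean = 6/1 ≈ 6.000
  cycle 1 → 1: weight = 1, length = 1, mean = 1/1 ≈ 1.000
  cycle 0 → 1 → 0: weight = 15, length = 2, mean = 15/2 ≈ 7.500
  cycle 1 → 0 → 1: weight = 15, length = 2, mean = 15/2 ≈ 7.500
Minimum mean = 1.000, attained e.g. along the cycle 1 → 1 with weight 1 and length 1. So λ(A) = 1/1 = 1.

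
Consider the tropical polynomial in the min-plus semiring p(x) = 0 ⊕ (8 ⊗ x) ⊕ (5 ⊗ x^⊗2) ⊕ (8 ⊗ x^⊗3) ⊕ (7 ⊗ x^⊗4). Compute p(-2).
p(-2) = -1

A tropical monomial a ⊗ x^⊗i evaluates to a + i · x. Evaluating each term at x = -2:
  Term 0 contributes 0 + 0 · -2 = 0
  Term 1 contributes 8 + 1 · -2 = 6
  Term 2 contributes 5 + 2 · -2 = 1
  Term 3 contributes 8 + 3 · -2 = 2
  Term 4 contributes 7 + 4 · -2 = -1
p(-2) = ⊕ of these = min[0, 6, 1, 2, -1] = -1.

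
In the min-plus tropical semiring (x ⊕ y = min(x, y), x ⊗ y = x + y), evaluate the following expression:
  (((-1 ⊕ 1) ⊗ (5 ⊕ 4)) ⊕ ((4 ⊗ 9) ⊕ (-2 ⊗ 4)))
(((-1 ⊕ 1) ⊗ (5 ⊕ 4)) ⊕ ((4 ⊗ 9) ⊕ (-2 ⊗ 4))) = 2

Expand innermost to outermost. Recall ⊕ takes the minimum of its arguments and ⊗ takes their sum. Working out the expression (((-1 ⊕ 1) ⊗ (5 ⊕ 4)) ⊕ ((4 ⊗ 9) ⊕ (-2 ⊗ 4))) gives 2.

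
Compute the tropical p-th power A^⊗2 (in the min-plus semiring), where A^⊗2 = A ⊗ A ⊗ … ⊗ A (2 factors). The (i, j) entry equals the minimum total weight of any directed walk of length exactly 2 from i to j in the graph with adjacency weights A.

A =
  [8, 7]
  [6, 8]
A^⊗2 =
  [13, 15]
  [14, 13]

Each entry (A^⊗2)_ij equals the minimum over all length-2 walks i = v_0 → v_1 → … → v_2 = j of Σ_t A[v_t][v_{t+1}]. For example, for (i, j) = (0, 1) we minimise over 2 possible intermediate vertex sequences; the minimum is 15, attained along the walk 0 → 0 → 1.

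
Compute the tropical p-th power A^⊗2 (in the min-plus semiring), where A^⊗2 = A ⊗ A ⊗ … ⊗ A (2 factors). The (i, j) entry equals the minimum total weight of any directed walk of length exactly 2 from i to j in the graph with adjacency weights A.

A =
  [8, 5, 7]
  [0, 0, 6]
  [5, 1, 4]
A^⊗2 =
  [5, 5, 11]
  [0, 0, 6]
  [1, 1, 7]

Each entry (A^⊗2)_ij equals the minimum over all length-2 walks i = v_0 → v_1 → … → v_2 = j of Σ_t A[v_t][v_{t+1}]. For example, for (i, j) = (0, 2) we minimise over 3 possible intermediate vertex sequences; the minimum is 11, attained along the walk 0 → 1 → 2.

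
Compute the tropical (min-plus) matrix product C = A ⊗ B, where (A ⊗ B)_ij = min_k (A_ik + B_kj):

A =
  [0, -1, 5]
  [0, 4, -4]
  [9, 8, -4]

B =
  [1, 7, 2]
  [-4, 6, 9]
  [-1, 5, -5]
A ⊗ B =
  [-5, 5, 0]
  [-5, 1, -9]
  [-5, 1, -9]

Apply the min-plus product entry-by-entry:
  C[0][0] = min over k of (A[0][0] + B[0][0] = 0 + 1 = 1, A[0][1] + B[1][0] = -1 + -4 = -5, A[0][2] + B[2][0] = 5 + -1 = 4) = -5 (attained at k = 1)
  C[0][1] = min over k of (A[0][0] + B[0][1] = 0 + 7 = 7, A[0][1] + B[1][1] = -1 + 6 = 5, A[0][2] + B[2][1] = 5 + 5 = 10) = 5 (attained at k = 1)
  C[0][2] = min over k of (A[0][0] + B[0][2] = 0 + 2 = 2, A[0][1] + B[1][2] = -1 + 9 = 8, A[0][2] + B[2][2] = 5 + -5 = 0) = 0 (attained at k = 2)
  C[1][0] = min over k of (A[1][0] + B[0][0] = 0 + 1 = 1, A[1][1] + B[1][0] = 4 + -4 = 0, A[1][2] + B[2][0] = -4 + -1 = -5) = -5 (attained at k = 2)
  C[1][1] = min over k of (A[1][0] + B[0][1] = 0 + 7 = 7, A[1][1] + B[1][1] = 4 + 6 = 10, A[1][2] + B[2][1] = -4 + 5 = 1) = 1 (attained at k = 2)
  C[1][2] = min over k of (A[1][0] + B[0][2] = 0 + 2 = 2, A[1][1] + B[1][2] = 4 + 9 = 13, A[1][2] + B[2][2] = -4 + -5 = -9) = -9 (attained at k = 2)
  C[2][0] = min over k of (A[2][0] + B[0][0] = 9 + 1 = 10, A[2][1] + B[1][0] = 8 + -4 = 4, A[2][2] + B[2][0] = -4 + -1 = -5) = -5 (attained at k = 2)
  C[2][1] = min over k of (A[2][0] + B[0][1] = 9 + 7 = 16, A[2][1] + B[1][1] = 8 + 6 = 14, A[2][2] + B[2][1] = -4 + 5 = 1) = 1 (attained at k = 2)
  C[2][2] = min over k of (A[2][0] + B[0][2] = 9 + 2 = 11, A[2][1] + B[1][2] = 8 + 9 = 17, A[2][2] + B[2][2] = -4 + -5 = -9) = -9 (attained at k = 2)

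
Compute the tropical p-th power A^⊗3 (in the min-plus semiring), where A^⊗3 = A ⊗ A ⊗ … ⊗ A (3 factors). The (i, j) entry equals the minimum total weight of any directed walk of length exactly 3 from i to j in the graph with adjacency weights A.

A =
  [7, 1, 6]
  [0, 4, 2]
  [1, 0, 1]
A^⊗3 =
  [4, 2, 4]
  [1, 3, 3]
  [1, 1, 3]

Each entry (A^⊗3)_ij equals the minimum over all length-3 walks i = v_0 → v_1 → … → v_3 = j of Σ_t A[v_t][v_{t+1}]. For example, for (i, j) = (0, 2) we minimise over 9 possible intermediate vertex sequences; the minimum is 4, attained along the walk 0 → 1 → 2 → 2.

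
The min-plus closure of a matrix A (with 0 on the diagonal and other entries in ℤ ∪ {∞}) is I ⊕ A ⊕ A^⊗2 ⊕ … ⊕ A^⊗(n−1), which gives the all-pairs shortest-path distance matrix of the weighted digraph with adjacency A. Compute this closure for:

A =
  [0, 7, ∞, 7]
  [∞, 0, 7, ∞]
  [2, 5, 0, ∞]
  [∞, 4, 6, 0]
Closure =
  [0, 7, 13, 7]
  [9, 0, 7, 16]
  [2, 5, 0, 9]
  [8, 4, 6, 0]

This is the Floyd-Warshall all-pairs shortest-path computation. For each intermediate vertex k = 0, 1, …, 3, update dist[i][j] ← min(dist[i][j], dist[i][k] + dist[k][j]). The final matrix gives, for each (i, j), the minimum total weight of any directed path from i to j (possibly empty when i = j).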